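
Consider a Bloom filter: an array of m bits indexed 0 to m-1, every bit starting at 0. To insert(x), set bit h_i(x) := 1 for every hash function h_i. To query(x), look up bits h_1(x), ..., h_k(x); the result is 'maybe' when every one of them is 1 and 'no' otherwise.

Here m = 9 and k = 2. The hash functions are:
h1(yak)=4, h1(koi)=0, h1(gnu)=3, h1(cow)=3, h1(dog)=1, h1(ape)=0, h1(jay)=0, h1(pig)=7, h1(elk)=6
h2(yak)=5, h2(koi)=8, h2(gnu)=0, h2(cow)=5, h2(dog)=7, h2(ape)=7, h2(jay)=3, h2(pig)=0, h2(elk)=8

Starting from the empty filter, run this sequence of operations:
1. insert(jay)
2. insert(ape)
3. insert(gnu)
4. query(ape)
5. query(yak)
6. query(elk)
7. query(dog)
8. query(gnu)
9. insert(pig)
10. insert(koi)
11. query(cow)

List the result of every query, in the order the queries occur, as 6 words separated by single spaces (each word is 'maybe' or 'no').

Answer: maybe no no no maybe no

Derivation:
Start: bits=000000000
Op 1: insert jay -> sets bits 0 3 -> bits=100100000
Op 2: insert ape -> sets bits 0 7 -> bits=100100010
Op 3: insert gnu -> sets bits 0 3 -> bits=100100010
Op 4: query ape -> checks bit0=1, bit7=1 (all 1) -> maybe
Op 5: query yak -> checks bit4=0, bit5=0 (has a 0) -> no
Op 6: query elk -> checks bit6=0, bit8=0 (has a 0) -> no
Op 7: query dog -> checks bit1=0, bit7=1 (has a 0) -> no
Op 8: query gnu -> checks bit0=1, bit3=1 (all 1) -> maybe
Op 9: insert pig -> sets bits 0 7 -> bits=100100010
Op 10: insert koi -> sets bits 0 8 -> bits=100100011
Op 11: query cow -> checks bit3=1, bit5=0 (has a 0) -> no
Query results in order: maybe no no no maybe no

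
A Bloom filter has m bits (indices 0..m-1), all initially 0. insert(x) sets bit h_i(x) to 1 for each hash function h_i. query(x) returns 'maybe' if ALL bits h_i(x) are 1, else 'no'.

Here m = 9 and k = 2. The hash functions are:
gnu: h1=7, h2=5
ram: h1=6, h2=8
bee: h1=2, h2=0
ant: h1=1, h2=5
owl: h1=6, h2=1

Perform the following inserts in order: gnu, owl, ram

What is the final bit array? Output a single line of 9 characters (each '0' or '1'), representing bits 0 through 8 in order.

Answer: 010001111

Derivation:
Start: bits=000000000
After insert 'gnu': sets bits 5 7 -> bits=000001010
After insert 'owl': sets bits 1 6 -> bits=010001110
After insert 'ram': sets bits 6 8 -> bits=010001111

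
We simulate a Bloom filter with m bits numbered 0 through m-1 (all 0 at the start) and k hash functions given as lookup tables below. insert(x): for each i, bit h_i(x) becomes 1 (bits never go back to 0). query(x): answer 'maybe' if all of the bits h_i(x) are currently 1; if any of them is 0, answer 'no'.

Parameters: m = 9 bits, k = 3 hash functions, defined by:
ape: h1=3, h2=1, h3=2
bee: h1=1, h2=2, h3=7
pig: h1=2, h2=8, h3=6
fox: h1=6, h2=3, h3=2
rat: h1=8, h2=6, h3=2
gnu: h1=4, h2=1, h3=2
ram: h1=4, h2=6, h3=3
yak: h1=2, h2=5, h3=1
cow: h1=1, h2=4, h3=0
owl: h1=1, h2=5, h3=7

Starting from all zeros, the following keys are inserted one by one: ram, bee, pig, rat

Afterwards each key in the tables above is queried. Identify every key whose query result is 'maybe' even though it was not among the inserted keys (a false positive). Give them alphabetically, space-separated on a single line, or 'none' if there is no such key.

Start: bits=000000000
After insert 'ram': sets bits 3 4 6 -> bits=000110100
After insert 'bee': sets bits 1 2 7 -> bits=011110110
After insert 'pig': sets bits 2 6 8 -> bits=011110111
After insert 'rat': sets bits 2 6 8 -> bits=011110111
Not inserted: ape cow fox gnu owl yak — query each against bits=011110111:
query ape: checks bit1=1, bit2=1, bit3=1 (all 1) -> maybe => FALSE POSITIVE
query cow: checks bit0=0, bit1=1, bit4=1 (has a 0) -> no => not a false positive
query fox: checks bit2=1, bit3=1, bit6=1 (all 1) -> maybe => FALSE POSITIVE
query gnu: checks bit1=1, bit2=1, bit4=1 (all 1) -> maybe => FALSE POSITIVE
query owl: checks bit1=1, bit5=0, bit7=1 (has a 0) -> no => not a false positive
query yak: checks bit1=1, bit2=1, bit5=0 (has a 0) -> no => not a false positive
False positives (alphabetical): ape fox gnu

Answer: ape fox gnu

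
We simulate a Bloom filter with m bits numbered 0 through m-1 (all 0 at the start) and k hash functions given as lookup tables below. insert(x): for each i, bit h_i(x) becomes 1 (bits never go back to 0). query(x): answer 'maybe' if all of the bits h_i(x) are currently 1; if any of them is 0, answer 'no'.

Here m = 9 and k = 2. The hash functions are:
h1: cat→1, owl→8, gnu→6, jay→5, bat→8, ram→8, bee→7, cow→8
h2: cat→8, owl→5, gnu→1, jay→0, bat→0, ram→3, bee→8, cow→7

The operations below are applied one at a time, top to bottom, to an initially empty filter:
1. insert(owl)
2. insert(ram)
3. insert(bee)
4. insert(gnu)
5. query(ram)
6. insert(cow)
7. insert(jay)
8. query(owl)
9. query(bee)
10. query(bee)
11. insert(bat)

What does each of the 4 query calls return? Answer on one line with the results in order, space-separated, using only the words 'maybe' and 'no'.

Start: bits=000000000
Op 1: insert owl -> sets bits 5 8 -> bits=000001001
Op 2: insert ram -> sets bits 3 8 -> bits=000101001
Op 3: insert bee -> sets bits 7 8 -> bits=000101011
Op 4: insert gnu -> sets bits 1 6 -> bits=010101111
Op 5: query ram -> checks bit3=1, bit8=1 (all 1) -> maybe
Op 6: insert cow -> sets bits 7 8 -> bits=010101111
Op 7: insert jay -> sets bits 0 5 -> bits=110101111
Op 8: query owl -> checks bit5=1, bit8=1 (all 1) -> maybe
Op 9: query bee -> checks bit7=1, bit8=1 (all 1) -> maybe
Op 10: query bee -> checks bit7=1, bit8=1 (all 1) -> maybe
Op 11: insert bat -> sets bits 0 8 -> bits=110101111
Query results in order: maybe maybe maybe maybe

Answer: maybe maybe maybe maybe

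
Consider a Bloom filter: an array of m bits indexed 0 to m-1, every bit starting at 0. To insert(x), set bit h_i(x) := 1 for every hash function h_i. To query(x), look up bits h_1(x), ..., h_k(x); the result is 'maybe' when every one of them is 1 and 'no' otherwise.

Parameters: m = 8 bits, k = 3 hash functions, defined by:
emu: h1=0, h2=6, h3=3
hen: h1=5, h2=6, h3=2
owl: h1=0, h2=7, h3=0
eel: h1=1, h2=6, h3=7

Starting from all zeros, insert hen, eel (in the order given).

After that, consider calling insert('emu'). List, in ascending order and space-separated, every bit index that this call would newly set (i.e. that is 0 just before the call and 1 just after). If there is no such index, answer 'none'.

Answer: 0 3

Derivation:
Start: bits=00000000
After insert 'hen': sets bits 2 5 6 -> bits=00100110
After insert 'eel': sets bits 1 6 7 -> bits=01100111
insert 'emu' would touch bits 0 3 6; currently bit0=0, bit3=0, bit6=1
Bits that are 0 among those (would change 0->1): 0 3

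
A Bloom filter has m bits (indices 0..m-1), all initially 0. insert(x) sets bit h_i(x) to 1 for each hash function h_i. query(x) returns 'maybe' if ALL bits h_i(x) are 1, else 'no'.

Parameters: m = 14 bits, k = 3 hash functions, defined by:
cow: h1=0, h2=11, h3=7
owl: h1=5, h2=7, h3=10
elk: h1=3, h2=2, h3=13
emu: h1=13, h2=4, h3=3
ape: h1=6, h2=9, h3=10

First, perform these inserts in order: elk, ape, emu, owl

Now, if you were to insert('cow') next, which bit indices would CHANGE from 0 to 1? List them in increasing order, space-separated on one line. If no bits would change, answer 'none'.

Start: bits=00000000000000
After insert 'elk': sets bits 2 3 13 -> bits=00110000000001
After insert 'ape': sets bits 6 9 10 -> bits=00110010011001
After insert 'emu': sets bits 3 4 13 -> bits=00111010011001
After insert 'owl': sets bits 5 7 10 -> bits=00111111011001
insert 'cow' would touch bits 0 7 11; currently bit0=0, bit7=1, bit11=0
Bits that are 0 among those (would change 0->1): 0 11

Answer: 0 11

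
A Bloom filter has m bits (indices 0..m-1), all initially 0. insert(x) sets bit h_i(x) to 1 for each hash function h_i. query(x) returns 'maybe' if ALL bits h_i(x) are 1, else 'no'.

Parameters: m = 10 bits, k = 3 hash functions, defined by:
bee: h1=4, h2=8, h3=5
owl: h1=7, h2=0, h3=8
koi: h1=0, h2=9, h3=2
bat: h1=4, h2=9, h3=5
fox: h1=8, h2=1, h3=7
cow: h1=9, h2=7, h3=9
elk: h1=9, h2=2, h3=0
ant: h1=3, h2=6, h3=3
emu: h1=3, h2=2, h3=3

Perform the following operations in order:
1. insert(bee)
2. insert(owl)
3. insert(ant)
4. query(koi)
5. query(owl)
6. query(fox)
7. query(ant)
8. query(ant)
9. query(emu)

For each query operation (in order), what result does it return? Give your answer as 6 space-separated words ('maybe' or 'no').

Answer: no maybe no maybe maybe no

Derivation:
Start: bits=0000000000
Op 1: insert bee -> sets bits 4 5 8 -> bits=0000110010
Op 2: insert owl -> sets bits 0 7 8 -> bits=1000110110
Op 3: insert ant -> sets bits 3 6 -> bits=1001111110
Op 4: query koi -> checks bit0=1, bit2=0, bit9=0 (has a 0) -> no
Op 5: query owl -> checks bit0=1, bit7=1, bit8=1 (all 1) -> maybe
Op 6: query fox -> checks bit1=0, bit7=1, bit8=1 (has a 0) -> no
Op 7: query ant -> checks bit3=1, bit6=1 (all 1) -> maybe
Op 8: query ant -> checks bit3=1, bit6=1 (all 1) -> maybe
Op 9: query emu -> checks bit2=0, bit3=1 (has a 0) -> no
Query results in order: no maybe no maybe maybe no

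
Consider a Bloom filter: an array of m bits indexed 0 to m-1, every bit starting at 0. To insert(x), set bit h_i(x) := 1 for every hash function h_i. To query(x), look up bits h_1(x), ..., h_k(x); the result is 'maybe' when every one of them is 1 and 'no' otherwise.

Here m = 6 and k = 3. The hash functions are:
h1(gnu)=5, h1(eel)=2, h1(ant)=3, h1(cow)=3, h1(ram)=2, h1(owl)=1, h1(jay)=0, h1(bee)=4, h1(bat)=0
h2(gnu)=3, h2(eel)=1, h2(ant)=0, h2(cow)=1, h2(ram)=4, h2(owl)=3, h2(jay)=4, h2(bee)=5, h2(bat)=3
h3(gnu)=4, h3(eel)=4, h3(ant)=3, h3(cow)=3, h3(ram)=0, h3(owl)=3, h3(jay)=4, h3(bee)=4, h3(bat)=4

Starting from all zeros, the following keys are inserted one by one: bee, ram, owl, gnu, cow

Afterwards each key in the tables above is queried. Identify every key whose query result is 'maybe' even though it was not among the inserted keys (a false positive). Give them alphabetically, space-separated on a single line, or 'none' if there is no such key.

Answer: ant bat eel jay

Derivation:
Start: bits=000000
After insert 'bee': sets bits 4 5 -> bits=000011
After insert 'ram': sets bits 0 2 4 -> bits=101011
After insert 'owl': sets bits 1 3 -> bits=111111
After insert 'gnu': sets bits 3 4 5 -> bits=111111
After insert 'cow': sets bits 1 3 -> bits=111111
Not inserted: ant bat eel jay — query each against bits=111111:
query ant: checks bit0=1, bit3=1 (all 1) -> maybe => FALSE POSITIVE
query bat: checks bit0=1, bit3=1, bit4=1 (all 1) -> maybe => FALSE POSITIVE
query eel: checks bit1=1, bit2=1, bit4=1 (all 1) -> maybe => FALSE POSITIVE
query jay: checks bit0=1, bit4=1 (all 1) -> maybe => FALSE POSITIVE
False positives (alphabetical): ant bat eel jay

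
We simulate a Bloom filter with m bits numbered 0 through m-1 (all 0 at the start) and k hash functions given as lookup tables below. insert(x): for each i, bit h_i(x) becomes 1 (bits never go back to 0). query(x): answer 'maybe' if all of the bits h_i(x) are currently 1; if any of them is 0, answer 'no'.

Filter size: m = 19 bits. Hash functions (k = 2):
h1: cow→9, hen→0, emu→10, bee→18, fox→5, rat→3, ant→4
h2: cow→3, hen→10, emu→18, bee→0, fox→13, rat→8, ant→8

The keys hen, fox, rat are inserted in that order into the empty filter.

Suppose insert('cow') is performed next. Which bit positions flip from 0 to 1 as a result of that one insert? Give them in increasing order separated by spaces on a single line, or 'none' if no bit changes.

Start: bits=0000000000000000000
After insert 'hen': sets bits 0 10 -> bits=1000000000100000000
After insert 'fox': sets bits 5 13 -> bits=1000010000100100000
After insert 'rat': sets bits 3 8 -> bits=1001010010100100000
insert 'cow' would touch bits 3 9; currently bit3=1, bit9=0
Bits that are 0 among those (would change 0->1): 9

Answer: 9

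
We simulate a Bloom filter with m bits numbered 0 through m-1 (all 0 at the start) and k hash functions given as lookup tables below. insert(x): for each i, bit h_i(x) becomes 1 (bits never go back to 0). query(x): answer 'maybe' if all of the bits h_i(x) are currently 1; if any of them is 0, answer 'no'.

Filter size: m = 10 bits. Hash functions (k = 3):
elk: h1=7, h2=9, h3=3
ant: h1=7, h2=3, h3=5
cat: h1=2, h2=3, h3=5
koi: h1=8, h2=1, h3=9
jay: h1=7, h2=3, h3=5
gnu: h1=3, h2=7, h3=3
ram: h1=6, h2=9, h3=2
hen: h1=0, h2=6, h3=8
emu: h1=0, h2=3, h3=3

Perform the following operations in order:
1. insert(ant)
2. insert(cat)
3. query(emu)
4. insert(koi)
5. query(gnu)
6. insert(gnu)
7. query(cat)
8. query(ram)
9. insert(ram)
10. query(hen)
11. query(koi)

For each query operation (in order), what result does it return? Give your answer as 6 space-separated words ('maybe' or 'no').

Answer: no maybe maybe no no maybe

Derivation:
Start: bits=0000000000
Op 1: insert ant -> sets bits 3 5 7 -> bits=0001010100
Op 2: insert cat -> sets bits 2 3 5 -> bits=0011010100
Op 3: query emu -> checks bit0=0, bit3=1 (has a 0) -> no
Op 4: insert koi -> sets bits 1 8 9 -> bits=0111010111
Op 5: query gnu -> checks bit3=1, bit7=1 (all 1) -> maybe
Op 6: insert gnu -> sets bits 3 7 -> bits=0111010111
Op 7: query cat -> checks bit2=1, bit3=1, bit5=1 (all 1) -> maybe
Op 8: query ram -> checks bit2=1, bit6=0, bit9=1 (has a 0) -> no
Op 9: insert ram -> sets bits 2 6 9 -> bits=0111011111
Op 10: query hen -> checks bit0=0, bit6=1, bit8=1 (has a 0) -> no
Op 11: query koi -> checks bit1=1, bit8=1, bit9=1 (all 1) -> maybe
Query results in order: no maybe maybe no no maybe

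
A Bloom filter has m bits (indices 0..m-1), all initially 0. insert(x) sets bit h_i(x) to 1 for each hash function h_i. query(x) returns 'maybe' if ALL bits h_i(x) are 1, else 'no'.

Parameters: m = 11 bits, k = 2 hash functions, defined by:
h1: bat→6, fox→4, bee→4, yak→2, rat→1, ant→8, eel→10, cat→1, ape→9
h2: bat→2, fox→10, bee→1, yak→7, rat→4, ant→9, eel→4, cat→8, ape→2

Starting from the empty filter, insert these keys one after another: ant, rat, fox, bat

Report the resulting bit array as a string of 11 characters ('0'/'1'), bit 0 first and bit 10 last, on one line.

Start: bits=00000000000
After insert 'ant': sets bits 8 9 -> bits=00000000110
After insert 'rat': sets bits 1 4 -> bits=01001000110
After insert 'fox': sets bits 4 10 -> bits=01001000111
After insert 'bat': sets bits 2 6 -> bits=01101010111

Answer: 01101010111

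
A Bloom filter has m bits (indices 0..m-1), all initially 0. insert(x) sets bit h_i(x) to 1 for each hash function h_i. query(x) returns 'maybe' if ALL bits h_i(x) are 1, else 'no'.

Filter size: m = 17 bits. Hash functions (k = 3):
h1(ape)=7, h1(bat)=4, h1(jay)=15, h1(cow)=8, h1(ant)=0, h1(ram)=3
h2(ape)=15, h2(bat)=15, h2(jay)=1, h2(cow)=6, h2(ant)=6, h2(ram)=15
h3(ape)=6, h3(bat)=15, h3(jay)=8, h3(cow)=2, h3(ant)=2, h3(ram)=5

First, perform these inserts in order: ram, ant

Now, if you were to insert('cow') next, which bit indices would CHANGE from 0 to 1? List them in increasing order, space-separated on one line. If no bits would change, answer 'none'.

Answer: 8

Derivation:
Start: bits=00000000000000000
After insert 'ram': sets bits 3 5 15 -> bits=00010100000000010
After insert 'ant': sets bits 0 2 6 -> bits=10110110000000010
insert 'cow' would touch bits 2 6 8; currently bit2=1, bit6=1, bit8=0
Bits that are 0 among those (would change 0->1): 8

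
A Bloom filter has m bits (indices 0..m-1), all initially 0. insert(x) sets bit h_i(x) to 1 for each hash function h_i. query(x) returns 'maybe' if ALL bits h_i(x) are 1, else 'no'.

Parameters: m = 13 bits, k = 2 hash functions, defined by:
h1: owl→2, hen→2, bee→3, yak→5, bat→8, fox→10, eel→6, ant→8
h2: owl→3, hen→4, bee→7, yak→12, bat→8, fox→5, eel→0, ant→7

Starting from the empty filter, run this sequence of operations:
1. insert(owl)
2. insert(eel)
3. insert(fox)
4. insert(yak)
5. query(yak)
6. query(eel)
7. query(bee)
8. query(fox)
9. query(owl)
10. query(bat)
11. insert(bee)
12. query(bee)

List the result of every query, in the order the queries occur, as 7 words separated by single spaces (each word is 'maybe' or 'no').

Answer: maybe maybe no maybe maybe no maybe

Derivation:
Start: bits=0000000000000
Op 1: insert owl -> sets bits 2 3 -> bits=0011000000000
Op 2: insert eel -> sets bits 0 6 -> bits=1011001000000
Op 3: insert fox -> sets bits 5 10 -> bits=1011011000100
Op 4: insert yak -> sets bits 5 12 -> bits=1011011000101
Op 5: query yak -> checks bit5=1, bit12=1 (all 1) -> maybe
Op 6: query eel -> checks bit0=1, bit6=1 (all 1) -> maybe
Op 7: query bee -> checks bit3=1, bit7=0 (has a 0) -> no
Op 8: query fox -> checks bit5=1, bit10=1 (all 1) -> maybe
Op 9: query owl -> checks bit2=1, bit3=1 (all 1) -> maybe
Op 10: query bat -> checks bit8=0 (has a 0) -> no
Op 11: insert bee -> sets bits 3 7 -> bits=1011011100101
Op 12: query bee -> checks bit3=1, bit7=1 (all 1) -> maybe
Query results in order: maybe maybe no maybe maybe no maybe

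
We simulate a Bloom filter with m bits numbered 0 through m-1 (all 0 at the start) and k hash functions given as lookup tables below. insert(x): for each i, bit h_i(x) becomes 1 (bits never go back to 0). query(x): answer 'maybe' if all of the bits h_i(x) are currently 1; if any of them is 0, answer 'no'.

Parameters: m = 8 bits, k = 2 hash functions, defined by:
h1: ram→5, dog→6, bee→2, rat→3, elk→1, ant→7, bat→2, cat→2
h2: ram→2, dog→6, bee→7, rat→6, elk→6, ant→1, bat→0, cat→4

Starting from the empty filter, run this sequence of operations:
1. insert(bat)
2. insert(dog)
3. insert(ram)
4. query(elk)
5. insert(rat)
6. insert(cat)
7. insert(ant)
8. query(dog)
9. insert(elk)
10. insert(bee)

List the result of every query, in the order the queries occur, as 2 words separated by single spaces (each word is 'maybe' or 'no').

Answer: no maybe

Derivation:
Start: bits=00000000
Op 1: insert bat -> sets bits 0 2 -> bits=10100000
Op 2: insert dog -> sets bits 6 -> bits=10100010
Op 3: insert ram -> sets bits 2 5 -> bits=10100110
Op 4: query elk -> checks bit1=0, bit6=1 (has a 0) -> no
Op 5: insert rat -> sets bits 3 6 -> bits=10110110
Op 6: insert cat -> sets bits 2 4 -> bits=10111110
Op 7: insert ant -> sets bits 1 7 -> bits=11111111
Op 8: query dog -> checks bit6=1 (all 1) -> maybe
Op 9: insert elk -> sets bits 1 6 -> bits=11111111
Op 10: insert bee -> sets bits 2 7 -> bits=11111111
Query results in order: no maybe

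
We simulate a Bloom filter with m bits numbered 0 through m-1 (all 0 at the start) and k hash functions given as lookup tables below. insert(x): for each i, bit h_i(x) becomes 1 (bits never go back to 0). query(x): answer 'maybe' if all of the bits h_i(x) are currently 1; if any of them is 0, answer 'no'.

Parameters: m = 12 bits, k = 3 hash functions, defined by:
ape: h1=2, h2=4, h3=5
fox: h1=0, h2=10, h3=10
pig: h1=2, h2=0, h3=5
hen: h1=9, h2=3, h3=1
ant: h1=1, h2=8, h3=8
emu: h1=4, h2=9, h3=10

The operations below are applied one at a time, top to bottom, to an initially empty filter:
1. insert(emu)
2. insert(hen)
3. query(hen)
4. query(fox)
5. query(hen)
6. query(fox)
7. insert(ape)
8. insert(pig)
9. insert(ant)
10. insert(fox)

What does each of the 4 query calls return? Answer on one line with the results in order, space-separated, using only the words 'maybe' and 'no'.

Answer: maybe no maybe no

Derivation:
Start: bits=000000000000
Op 1: insert emu -> sets bits 4 9 10 -> bits=000010000110
Op 2: insert hen -> sets bits 1 3 9 -> bits=010110000110
Op 3: query hen -> checks bit1=1, bit3=1, bit9=1 (all 1) -> maybe
Op 4: query fox -> checks bit0=0, bit10=1 (has a 0) -> no
Op 5: query hen -> checks bit1=1, bit3=1, bit9=1 (all 1) -> maybe
Op 6: query fox -> checks bit0=0, bit10=1 (has a 0) -> no
Op 7: insert ape -> sets bits 2 4 5 -> bits=011111000110
Op 8: insert pig -> sets bits 0 2 5 -> bits=111111000110
Op 9: insert ant -> sets bits 1 8 -> bits=111111001110
Op 10: insert fox -> sets bits 0 10 -> bits=111111001110
Query results in order: maybe no maybe no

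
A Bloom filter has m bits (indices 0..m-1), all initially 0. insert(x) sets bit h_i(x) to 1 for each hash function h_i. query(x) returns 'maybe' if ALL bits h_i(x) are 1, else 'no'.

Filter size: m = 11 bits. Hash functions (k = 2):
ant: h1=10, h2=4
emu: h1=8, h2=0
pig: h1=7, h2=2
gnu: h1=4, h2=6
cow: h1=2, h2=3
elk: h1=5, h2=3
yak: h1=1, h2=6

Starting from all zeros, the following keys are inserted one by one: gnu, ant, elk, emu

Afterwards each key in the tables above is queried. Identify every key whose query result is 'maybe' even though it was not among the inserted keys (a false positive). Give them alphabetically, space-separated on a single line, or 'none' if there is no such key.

Start: bits=00000000000
After insert 'gnu': sets bits 4 6 -> bits=00001010000
After insert 'ant': sets bits 4 10 -> bits=00001010001
After insert 'elk': sets bits 3 5 -> bits=00011110001
After insert 'emu': sets bits 0 8 -> bits=10011110101
Not inserted: cow pig yak — query each against bits=10011110101:
query cow: checks bit2=0, bit3=1 (has a 0) -> no => not a false positive
query pig: checks bit2=0, bit7=0 (has a 0) -> no => not a false positive
query yak: checks bit1=0, bit6=1 (has a 0) -> no => not a false positive
False positives (alphabetical): none

Answer: none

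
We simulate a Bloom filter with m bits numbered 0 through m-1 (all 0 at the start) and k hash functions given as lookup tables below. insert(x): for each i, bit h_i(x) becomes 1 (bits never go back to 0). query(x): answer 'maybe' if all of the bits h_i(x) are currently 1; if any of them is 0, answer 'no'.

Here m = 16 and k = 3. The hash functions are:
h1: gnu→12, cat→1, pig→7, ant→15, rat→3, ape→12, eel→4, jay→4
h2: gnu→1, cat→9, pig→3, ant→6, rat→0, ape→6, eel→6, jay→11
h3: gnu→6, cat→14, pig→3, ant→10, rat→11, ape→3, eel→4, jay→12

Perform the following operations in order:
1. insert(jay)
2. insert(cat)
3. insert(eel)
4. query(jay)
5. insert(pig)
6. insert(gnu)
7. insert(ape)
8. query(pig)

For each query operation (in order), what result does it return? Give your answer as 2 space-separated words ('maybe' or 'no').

Answer: maybe maybe

Derivation:
Start: bits=0000000000000000
Op 1: insert jay -> sets bits 4 11 12 -> bits=0000100000011000
Op 2: insert cat -> sets bits 1 9 14 -> bits=0100100001011010
Op 3: insert eel -> sets bits 4 6 -> bits=0100101001011010
Op 4: query jay -> checks bit4=1, bit11=1, bit12=1 (all 1) -> maybe
Op 5: insert pig -> sets bits 3 7 -> bits=0101101101011010
Op 6: insert gnu -> sets bits 1 6 12 -> bits=0101101101011010
Op 7: insert ape -> sets bits 3 6 12 -> bits=0101101101011010
Op 8: query pig -> checks bit3=1, bit7=1 (all 1) -> maybe
Query results in order: maybe maybe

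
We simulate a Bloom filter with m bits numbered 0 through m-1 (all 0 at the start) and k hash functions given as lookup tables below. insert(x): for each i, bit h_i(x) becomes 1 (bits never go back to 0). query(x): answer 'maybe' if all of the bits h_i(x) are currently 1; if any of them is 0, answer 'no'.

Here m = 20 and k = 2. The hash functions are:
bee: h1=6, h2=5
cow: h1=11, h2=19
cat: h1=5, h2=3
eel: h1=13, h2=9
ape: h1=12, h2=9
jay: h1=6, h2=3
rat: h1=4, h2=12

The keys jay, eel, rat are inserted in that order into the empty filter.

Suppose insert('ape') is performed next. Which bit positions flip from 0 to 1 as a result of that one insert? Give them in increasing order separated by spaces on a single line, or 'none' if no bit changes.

Answer: none

Derivation:
Start: bits=00000000000000000000
After insert 'jay': sets bits 3 6 -> bits=00010010000000000000
After insert 'eel': sets bits 9 13 -> bits=00010010010001000000
After insert 'rat': sets bits 4 12 -> bits=00011010010011000000
insert 'ape' would touch bits 9 12; currently bit9=1, bit12=1
Bits that are 0 among those (would change 0->1): none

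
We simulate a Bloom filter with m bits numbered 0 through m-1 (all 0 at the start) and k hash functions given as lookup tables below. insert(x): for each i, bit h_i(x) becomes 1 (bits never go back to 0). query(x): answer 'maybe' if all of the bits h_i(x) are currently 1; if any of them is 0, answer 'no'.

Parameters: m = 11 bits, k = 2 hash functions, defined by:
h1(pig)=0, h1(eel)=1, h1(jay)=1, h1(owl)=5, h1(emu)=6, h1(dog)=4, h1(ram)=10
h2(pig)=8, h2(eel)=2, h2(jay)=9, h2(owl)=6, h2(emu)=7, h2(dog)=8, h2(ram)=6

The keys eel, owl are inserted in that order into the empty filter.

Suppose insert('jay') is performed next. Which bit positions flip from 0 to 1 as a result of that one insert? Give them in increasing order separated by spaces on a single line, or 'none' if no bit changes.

Start: bits=00000000000
After insert 'eel': sets bits 1 2 -> bits=01100000000
After insert 'owl': sets bits 5 6 -> bits=01100110000
insert 'jay' would touch bits 1 9; currently bit1=1, bit9=0
Bits that are 0 among those (would change 0->1): 9

Answer: 9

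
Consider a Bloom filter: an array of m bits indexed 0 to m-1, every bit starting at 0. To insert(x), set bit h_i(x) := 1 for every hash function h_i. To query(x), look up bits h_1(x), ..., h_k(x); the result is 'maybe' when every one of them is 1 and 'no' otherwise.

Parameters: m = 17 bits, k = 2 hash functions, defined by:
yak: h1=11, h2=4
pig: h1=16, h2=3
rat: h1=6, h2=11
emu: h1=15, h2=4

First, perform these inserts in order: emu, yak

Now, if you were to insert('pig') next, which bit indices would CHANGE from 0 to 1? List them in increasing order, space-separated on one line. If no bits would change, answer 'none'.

Start: bits=00000000000000000
After insert 'emu': sets bits 4 15 -> bits=00001000000000010
After insert 'yak': sets bits 4 11 -> bits=00001000000100010
insert 'pig' would touch bits 3 16; currently bit3=0, bit16=0
Bits that are 0 among those (would change 0->1): 3 16

Answer: 3 16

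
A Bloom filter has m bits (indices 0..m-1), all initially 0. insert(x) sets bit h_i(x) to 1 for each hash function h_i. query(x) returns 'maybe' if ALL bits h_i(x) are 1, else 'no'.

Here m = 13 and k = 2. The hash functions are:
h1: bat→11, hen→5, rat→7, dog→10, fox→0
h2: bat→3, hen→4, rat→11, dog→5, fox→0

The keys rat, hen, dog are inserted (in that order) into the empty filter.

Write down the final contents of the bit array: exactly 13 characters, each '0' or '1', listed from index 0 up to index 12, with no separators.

Start: bits=0000000000000
After insert 'rat': sets bits 7 11 -> bits=0000000100010
After insert 'hen': sets bits 4 5 -> bits=0000110100010
After insert 'dog': sets bits 5 10 -> bits=0000110100110

Answer: 0000110100110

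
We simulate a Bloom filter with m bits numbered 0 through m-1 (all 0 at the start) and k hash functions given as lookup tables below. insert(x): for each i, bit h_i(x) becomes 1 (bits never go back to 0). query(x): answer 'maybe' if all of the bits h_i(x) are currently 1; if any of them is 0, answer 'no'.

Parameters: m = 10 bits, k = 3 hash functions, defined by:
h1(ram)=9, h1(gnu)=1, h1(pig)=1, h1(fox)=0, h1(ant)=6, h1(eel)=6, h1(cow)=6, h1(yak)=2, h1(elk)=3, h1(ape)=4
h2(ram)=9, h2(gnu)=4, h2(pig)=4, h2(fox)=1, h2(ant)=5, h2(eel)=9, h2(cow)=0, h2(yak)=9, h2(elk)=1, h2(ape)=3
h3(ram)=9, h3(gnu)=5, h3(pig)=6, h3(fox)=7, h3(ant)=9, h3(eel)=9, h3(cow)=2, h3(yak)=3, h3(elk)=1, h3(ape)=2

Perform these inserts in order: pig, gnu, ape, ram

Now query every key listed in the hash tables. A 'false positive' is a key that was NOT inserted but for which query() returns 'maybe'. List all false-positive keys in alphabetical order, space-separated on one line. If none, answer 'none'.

Start: bits=0000000000
After insert 'pig': sets bits 1 4 6 -> bits=0100101000
After insert 'gnu': sets bits 1 4 5 -> bits=0100111000
After insert 'ape': sets bits 2 3 4 -> bits=0111111000
After insert 'ram': sets bits 9 -> bits=0111111001
Not inserted: ant cow eel elk fox yak — query each against bits=0111111001:
query ant: checks bit5=1, bit6=1, bit9=1 (all 1) -> maybe => FALSE POSITIVE
query cow: checks bit0=0, bit2=1, bit6=1 (has a 0) -> no => not a false positive
query eel: checks bit6=1, bit9=1 (all 1) -> maybe => FALSE POSITIVE
query elk: checks bit1=1, bit3=1 (all 1) -> maybe => FALSE POSITIVE
query fox: checks bit0=0, bit1=1, bit7=0 (has a 0) -> no => not a false positive
query yak: checks bit2=1, bit3=1, bit9=1 (all 1) -> maybe => FALSE POSITIVE
False positives (alphabetical): ant eel elk yak

Answer: ant eel elk yak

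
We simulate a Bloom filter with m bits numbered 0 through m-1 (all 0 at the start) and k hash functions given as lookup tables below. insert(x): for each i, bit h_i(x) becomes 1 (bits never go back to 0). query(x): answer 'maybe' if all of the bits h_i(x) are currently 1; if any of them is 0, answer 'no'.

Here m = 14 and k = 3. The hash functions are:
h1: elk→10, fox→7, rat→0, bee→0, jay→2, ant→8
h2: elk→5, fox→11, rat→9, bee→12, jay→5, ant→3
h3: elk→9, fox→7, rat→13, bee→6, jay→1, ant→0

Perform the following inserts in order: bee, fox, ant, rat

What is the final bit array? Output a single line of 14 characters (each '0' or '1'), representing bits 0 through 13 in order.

Start: bits=00000000000000
After insert 'bee': sets bits 0 6 12 -> bits=10000010000010
After insert 'fox': sets bits 7 11 -> bits=10000011000110
After insert 'ant': sets bits 0 3 8 -> bits=10010011100110
After insert 'rat': sets bits 0 9 13 -> bits=10010011110111

Answer: 10010011110111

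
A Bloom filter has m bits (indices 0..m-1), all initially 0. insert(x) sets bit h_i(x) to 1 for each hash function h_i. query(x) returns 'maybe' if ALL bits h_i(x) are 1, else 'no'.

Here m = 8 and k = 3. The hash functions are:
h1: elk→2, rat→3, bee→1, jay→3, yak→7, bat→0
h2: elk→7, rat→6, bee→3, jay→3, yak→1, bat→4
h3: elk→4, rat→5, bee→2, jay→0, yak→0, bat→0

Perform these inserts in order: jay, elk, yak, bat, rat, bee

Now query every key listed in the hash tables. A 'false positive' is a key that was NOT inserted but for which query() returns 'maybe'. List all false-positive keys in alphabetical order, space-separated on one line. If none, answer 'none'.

Start: bits=00000000
After insert 'jay': sets bits 0 3 -> bits=10010000
After insert 'elk': sets bits 2 4 7 -> bits=10111001
After insert 'yak': sets bits 0 1 7 -> bits=11111001
After insert 'bat': sets bits 0 4 -> bits=11111001
After insert 'rat': sets bits 3 5 6 -> bits=11111111
After insert 'bee': sets bits 1 2 3 -> bits=11111111
Not inserted: (none) — query each against bits=11111111:
False positives (alphabetical): none

Answer: none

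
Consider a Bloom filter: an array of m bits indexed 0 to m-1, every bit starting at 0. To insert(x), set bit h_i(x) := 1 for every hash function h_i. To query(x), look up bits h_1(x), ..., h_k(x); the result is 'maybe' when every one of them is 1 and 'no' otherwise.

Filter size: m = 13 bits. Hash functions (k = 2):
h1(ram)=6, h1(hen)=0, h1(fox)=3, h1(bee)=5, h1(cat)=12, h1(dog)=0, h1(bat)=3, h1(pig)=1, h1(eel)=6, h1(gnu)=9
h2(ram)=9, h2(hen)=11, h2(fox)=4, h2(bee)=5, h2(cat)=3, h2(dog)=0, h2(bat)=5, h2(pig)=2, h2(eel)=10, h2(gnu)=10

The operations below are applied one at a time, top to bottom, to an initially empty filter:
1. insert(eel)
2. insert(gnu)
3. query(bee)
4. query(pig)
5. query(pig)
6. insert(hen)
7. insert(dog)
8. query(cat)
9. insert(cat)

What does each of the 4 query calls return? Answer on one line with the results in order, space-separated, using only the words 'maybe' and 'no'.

Answer: no no no no

Derivation:
Start: bits=0000000000000
Op 1: insert eel -> sets bits 6 10 -> bits=0000001000100
Op 2: insert gnu -> sets bits 9 10 -> bits=0000001001100
Op 3: query bee -> checks bit5=0 (has a 0) -> no
Op 4: query pig -> checks bit1=0, bit2=0 (has a 0) -> no
Op 5: query pig -> checks bit1=0, bit2=0 (has a 0) -> no
Op 6: insert hen -> sets bits 0 11 -> bits=1000001001110
Op 7: insert dog -> sets bits 0 -> bits=1000001001110
Op 8: query cat -> checks bit3=0, bit12=0 (has a 0) -> no
Op 9: insert cat -> sets bits 3 12 -> bits=1001001001111
Query results in order: no no no no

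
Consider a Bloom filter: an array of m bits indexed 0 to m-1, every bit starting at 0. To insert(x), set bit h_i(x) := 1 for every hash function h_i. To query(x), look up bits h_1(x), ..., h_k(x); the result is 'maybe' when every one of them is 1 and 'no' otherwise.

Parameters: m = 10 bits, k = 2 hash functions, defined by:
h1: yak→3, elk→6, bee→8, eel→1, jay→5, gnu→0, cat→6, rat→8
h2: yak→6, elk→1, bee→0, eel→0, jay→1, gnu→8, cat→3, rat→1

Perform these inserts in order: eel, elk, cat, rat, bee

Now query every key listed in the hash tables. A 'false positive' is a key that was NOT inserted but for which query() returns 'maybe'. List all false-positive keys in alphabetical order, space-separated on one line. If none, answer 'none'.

Answer: gnu yak

Derivation:
Start: bits=0000000000
After insert 'eel': sets bits 0 1 -> bits=1100000000
After insert 'elk': sets bits 1 6 -> bits=1100001000
After insert 'cat': sets bits 3 6 -> bits=1101001000
After insert 'rat': sets bits 1 8 -> bits=1101001010
After insert 'bee': sets bits 0 8 -> bits=1101001010
Not inserted: gnu jay yak — query each against bits=1101001010:
query gnu: checks bit0=1, bit8=1 (all 1) -> maybe => FALSE POSITIVE
query jay: checks bit1=1, bit5=0 (has a 0) -> no => not a false positive
query yak: checks bit3=1, bit6=1 (all 1) -> maybe => FALSE POSITIVE
False positives (alphabetical): gnu yak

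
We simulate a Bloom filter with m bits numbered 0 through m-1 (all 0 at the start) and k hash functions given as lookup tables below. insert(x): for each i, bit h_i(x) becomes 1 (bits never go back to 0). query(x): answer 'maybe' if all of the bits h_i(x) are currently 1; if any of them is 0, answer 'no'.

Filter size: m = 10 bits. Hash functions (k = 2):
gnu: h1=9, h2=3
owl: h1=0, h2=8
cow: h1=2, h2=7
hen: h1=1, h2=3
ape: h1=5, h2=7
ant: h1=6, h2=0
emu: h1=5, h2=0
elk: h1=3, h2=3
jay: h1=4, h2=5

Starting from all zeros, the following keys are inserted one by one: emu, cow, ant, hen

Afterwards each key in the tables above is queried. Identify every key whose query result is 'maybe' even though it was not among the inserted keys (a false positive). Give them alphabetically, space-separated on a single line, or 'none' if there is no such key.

Answer: ape elk

Derivation:
Start: bits=0000000000
After insert 'emu': sets bits 0 5 -> bits=1000010000
After insert 'cow': sets bits 2 7 -> bits=1010010100
After insert 'ant': sets bits 0 6 -> bits=1010011100
After insert 'hen': sets bits 1 3 -> bits=1111011100
Not inserted: ape elk gnu jay owl — query each against bits=1111011100:
query ape: checks bit5=1, bit7=1 (all 1) -> maybe => FALSE POSITIVE
query elk: checks bit3=1 (all 1) -> maybe => FALSE POSITIVE
query gnu: checks bit3=1, bit9=0 (has a 0) -> no => not a false positive
query jay: checks bit4=0, bit5=1 (has a 0) -> no => not a false positive
query owl: checks bit0=1, bit8=0 (has a 0) -> no => not a false positive
False positives (alphabetical): ape elk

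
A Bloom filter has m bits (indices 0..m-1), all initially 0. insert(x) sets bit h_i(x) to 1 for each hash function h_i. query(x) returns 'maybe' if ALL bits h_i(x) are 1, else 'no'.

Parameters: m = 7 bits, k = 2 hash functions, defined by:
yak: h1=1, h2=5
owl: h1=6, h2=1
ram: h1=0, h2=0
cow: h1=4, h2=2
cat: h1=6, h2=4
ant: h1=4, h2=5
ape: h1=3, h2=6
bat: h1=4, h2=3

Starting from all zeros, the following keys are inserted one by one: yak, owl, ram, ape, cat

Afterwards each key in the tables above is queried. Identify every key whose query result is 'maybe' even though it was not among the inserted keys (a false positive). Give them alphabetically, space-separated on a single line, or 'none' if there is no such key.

Start: bits=0000000
After insert 'yak': sets bits 1 5 -> bits=0100010
After insert 'owl': sets bits 1 6 -> bits=0100011
After insert 'ram': sets bits 0 -> bits=1100011
After insert 'ape': sets bits 3 6 -> bits=1101011
After insert 'cat': sets bits 4 6 -> bits=1101111
Not inserted: ant bat cow — query each against bits=1101111:
query ant: checks bit4=1, bit5=1 (all 1) -> maybe => FALSE POSITIVE
query bat: checks bit3=1, bit4=1 (all 1) -> maybe => FALSE POSITIVE
query cow: checks bit2=0, bit4=1 (has a 0) -> no => not a false positive
False positives (alphabetical): ant bat

Answer: ant bat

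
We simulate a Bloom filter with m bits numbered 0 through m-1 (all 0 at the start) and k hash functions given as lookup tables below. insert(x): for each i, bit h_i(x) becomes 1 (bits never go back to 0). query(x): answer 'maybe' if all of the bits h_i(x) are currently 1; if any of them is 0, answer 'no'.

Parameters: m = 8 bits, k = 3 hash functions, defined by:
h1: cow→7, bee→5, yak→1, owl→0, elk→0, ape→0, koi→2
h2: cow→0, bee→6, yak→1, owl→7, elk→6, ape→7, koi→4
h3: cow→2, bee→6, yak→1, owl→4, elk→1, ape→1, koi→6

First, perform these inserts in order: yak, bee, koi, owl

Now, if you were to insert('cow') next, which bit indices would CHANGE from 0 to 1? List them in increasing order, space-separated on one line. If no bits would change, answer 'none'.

Start: bits=00000000
After insert 'yak': sets bits 1 -> bits=01000000
After insert 'bee': sets bits 5 6 -> bits=01000110
After insert 'koi': sets bits 2 4 6 -> bits=01101110
After insert 'owl': sets bits 0 4 7 -> bits=11101111
insert 'cow' would touch bits 0 2 7; currently bit0=1, bit2=1, bit7=1
Bits that are 0 among those (would change 0->1): none

Answer: none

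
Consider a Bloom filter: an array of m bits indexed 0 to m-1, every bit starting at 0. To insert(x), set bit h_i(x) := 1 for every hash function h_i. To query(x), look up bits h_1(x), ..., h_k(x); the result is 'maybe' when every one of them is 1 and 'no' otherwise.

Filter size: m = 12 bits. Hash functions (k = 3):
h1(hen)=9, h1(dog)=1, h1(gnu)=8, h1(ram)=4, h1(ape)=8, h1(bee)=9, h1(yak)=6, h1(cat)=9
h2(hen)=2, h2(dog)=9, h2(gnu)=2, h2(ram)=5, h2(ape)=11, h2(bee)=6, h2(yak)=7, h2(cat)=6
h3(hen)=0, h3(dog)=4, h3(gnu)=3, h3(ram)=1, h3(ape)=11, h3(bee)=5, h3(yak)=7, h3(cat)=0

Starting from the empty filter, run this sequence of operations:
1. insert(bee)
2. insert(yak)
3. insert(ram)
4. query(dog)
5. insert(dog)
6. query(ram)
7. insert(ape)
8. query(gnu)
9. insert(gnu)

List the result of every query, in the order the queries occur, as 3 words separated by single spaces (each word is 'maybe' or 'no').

Start: bits=000000000000
Op 1: insert bee -> sets bits 5 6 9 -> bits=000001100100
Op 2: insert yak -> sets bits 6 7 -> bits=000001110100
Op 3: insert ram -> sets bits 1 4 5 -> bits=010011110100
Op 4: query dog -> checks bit1=1, bit4=1, bit9=1 (all 1) -> maybe
Op 5: insert dog -> sets bits 1 4 9 -> bits=010011110100
Op 6: query ram -> checks bit1=1, bit4=1, bit5=1 (all 1) -> maybe
Op 7: insert ape -> sets bits 8 11 -> bits=010011111101
Op 8: query gnu -> checks bit2=0, bit3=0, bit8=1 (has a 0) -> no
Op 9: insert gnu -> sets bits 2 3 8 -> bits=011111111101
Query results in order: maybe maybe no

Answer: maybe maybe no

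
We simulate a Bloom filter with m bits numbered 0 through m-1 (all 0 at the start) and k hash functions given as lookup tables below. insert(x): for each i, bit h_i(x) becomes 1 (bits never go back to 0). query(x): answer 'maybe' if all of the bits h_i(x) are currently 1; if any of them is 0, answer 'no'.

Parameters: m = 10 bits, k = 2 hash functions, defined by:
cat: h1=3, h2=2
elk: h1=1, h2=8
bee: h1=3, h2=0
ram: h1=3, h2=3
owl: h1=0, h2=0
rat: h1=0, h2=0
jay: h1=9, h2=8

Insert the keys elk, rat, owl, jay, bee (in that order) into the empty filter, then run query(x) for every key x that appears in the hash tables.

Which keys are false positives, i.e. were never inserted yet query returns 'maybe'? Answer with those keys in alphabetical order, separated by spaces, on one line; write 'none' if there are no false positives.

Start: bits=0000000000
After insert 'elk': sets bits 1 8 -> bits=0100000010
After insert 'rat': sets bits 0 -> bits=1100000010
After insert 'owl': sets bits 0 -> bits=1100000010
After insert 'jay': sets bits 8 9 -> bits=1100000011
After insert 'bee': sets bits 0 3 -> bits=1101000011
Not inserted: cat ram — query each against bits=1101000011:
query cat: checks bit2=0, bit3=1 (has a 0) -> no => not a false positive
query ram: checks bit3=1 (all 1) -> maybe => FALSE POSITIVE
False positives (alphabetical): ram

Answer: ram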